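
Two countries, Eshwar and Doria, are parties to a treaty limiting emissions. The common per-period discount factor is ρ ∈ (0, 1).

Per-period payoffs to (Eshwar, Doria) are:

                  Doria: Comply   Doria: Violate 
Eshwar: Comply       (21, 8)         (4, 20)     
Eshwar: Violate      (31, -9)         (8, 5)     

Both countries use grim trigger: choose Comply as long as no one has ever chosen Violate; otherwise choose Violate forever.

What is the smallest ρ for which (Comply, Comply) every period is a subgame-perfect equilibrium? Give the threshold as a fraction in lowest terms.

Eshwar: cooperation gives 21 each period; deviation gives 31 once then 8 forever.
  21/(1−ρ) ≥ 31 + 8ρ/(1−ρ) ⇒ ρ ≥ 10/23.
Doria: cooperation gives 8 each period; deviation gives 20 once then 5 forever.
  ρ ≥ 12/15 = 4/5.
Both must hold, so the binding constraint is Doria's: ρ ≥ 4/5.

4/5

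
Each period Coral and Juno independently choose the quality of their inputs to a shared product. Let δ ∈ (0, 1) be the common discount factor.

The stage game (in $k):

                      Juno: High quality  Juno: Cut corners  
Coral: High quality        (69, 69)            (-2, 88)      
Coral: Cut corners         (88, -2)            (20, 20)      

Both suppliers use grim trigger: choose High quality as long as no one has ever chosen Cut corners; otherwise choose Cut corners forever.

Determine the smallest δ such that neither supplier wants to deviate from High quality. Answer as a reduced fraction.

Cooperation forever yields 69 each period: 69/(1−δ).
Deviating yields 88 once, then 20 forever: 88 + 20δ/(1−δ).
No profitable deviation requires 69/(1−δ) ≥ 88 + 20δ/(1−δ).
Multiplying by (1−δ): 69 ≥ 88(1−δ) + 20δ = 88 − 68δ.
So 68δ ≥ 19, i.e. δ ≥ 19/68.

19/68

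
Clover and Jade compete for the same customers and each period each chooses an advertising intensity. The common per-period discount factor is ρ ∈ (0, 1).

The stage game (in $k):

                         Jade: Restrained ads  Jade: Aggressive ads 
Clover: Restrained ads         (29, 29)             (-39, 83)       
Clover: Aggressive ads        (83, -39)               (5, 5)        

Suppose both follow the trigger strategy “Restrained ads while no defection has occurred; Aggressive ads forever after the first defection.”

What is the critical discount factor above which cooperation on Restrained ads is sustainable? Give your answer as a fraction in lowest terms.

9/13

Under grim trigger the critical discount factor is (T−C)/(T−P) with T = 83, C = 29, P = 5.
ρ* = (83−29)/(83−5) = 54/78 = 9/13.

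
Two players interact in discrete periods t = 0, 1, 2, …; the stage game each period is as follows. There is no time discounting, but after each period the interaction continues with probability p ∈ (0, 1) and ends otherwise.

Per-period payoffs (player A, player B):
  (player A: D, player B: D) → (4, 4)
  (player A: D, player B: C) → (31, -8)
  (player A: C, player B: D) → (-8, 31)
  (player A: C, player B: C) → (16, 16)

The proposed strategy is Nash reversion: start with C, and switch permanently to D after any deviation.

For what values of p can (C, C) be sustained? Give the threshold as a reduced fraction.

5/9

Expected cooperation value is 16 + p·16 + p²·16 + … = 16/(1−p); deviation gives 31 + p·4/(1−p).
16 ≥ 31(1−p) + 4p ⇒ 27p ≥ 15 ⇒ p ≥ 15/27 = 5/9.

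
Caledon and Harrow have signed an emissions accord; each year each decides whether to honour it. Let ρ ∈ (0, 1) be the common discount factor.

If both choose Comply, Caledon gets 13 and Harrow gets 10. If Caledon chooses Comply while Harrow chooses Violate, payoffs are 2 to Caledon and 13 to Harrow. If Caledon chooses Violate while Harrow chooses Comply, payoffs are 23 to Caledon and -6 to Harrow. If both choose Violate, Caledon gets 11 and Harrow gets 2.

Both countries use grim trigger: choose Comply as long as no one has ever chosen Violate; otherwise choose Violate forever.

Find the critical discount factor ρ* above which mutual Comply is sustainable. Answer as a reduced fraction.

5/6

For Caledon: deviation gain 23−13 = 10, per-period punishment loss 13−11 = 2. IC gives ρ ≥ 10/12 = 5/6.
For Harrow: gain 3, loss 8 per period, so ρ ≥ 3/11.
The tighter constraint is Caledon's, so cooperation needs ρ ≥ 5/6.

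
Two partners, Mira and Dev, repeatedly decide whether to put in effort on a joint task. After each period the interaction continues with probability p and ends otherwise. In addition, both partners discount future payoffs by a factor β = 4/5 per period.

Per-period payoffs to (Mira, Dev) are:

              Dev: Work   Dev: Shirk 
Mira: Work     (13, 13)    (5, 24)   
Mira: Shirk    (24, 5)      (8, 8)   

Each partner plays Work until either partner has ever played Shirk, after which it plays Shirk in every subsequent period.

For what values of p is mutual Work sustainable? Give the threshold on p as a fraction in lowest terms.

With continuation probability p and discount β, the effective per-period discount factor is βp.
Grim-trigger IC: βp ≥ (24−13)/(24−8) = 11/16.
So p ≥ (11/16)/(4/5) = 55/64.

55/64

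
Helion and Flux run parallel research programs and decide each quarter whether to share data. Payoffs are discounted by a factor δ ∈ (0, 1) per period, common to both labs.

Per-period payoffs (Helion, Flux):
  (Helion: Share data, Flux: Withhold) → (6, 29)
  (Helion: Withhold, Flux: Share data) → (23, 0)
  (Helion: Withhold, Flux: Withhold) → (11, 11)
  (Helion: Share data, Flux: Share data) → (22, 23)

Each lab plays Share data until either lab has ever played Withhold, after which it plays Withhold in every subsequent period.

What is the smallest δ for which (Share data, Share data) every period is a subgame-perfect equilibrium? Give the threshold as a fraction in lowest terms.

1/3

Helion: cooperation gives 22 each period; deviation gives 23 once then 11 forever.
  22/(1−δ) ≥ 23 + 11δ/(1−δ) ⇒ δ ≥ 1/12.
Flux: cooperation gives 23 each period; deviation gives 29 once then 11 forever.
  δ ≥ 6/18 = 1/3.
Both must hold, so the binding constraint is Flux's: δ ≥ 1/3.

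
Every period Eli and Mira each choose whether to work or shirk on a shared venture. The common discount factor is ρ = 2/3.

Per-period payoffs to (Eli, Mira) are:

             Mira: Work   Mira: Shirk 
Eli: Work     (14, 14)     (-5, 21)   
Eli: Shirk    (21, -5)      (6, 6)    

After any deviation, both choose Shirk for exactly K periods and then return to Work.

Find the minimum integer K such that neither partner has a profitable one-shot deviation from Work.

IC: ρ(1−ρ^K)/(1−ρ) ≥ (21−14)/(14−6) = 7/8.
With ρ = 2/3: need 1 − ρ^K ≥ 7/8·(1−2/3)/(2/3), i.e. ρ^K ≤ 0.5625.
Since (2/3)^1 = 0.6667 and (2/3)^2 = 0.4444, the smallest such K is 2.

2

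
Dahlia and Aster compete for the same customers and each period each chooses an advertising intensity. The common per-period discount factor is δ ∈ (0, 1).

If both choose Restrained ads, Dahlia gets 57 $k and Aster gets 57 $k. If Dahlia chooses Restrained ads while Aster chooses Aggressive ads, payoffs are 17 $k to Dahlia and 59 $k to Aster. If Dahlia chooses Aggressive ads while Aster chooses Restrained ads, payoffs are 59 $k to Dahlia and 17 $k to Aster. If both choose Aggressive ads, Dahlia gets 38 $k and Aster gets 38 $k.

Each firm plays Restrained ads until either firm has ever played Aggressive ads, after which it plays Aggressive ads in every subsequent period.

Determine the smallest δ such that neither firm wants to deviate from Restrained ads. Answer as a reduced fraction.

2/21

Cooperation forever yields 57 each period: 57/(1−δ).
Deviating yields 59 once, then 38 forever: 59 + 38δ/(1−δ).
No profitable deviation requires 57/(1−δ) ≥ 59 + 38δ/(1−δ).
Multiplying by (1−δ): 57 ≥ 59(1−δ) + 38δ = 59 − 21δ.
So 21δ ≥ 2, i.e. δ ≥ 2/21.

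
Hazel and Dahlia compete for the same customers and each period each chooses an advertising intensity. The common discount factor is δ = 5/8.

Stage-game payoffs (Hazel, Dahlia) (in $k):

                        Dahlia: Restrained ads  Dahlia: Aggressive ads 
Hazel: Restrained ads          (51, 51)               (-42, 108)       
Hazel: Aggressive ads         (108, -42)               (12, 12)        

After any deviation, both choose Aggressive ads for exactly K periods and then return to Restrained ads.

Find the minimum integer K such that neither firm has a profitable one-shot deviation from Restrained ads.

5

No profitable deviation requires (51−12)(δ+…+δ^K) ≥ 108−51, i.e. δ+…+δ^K ≥ 19/13 ≈ 1.4615.
With δ = 5/8, the partial sums are K=1: 0.6250, K=2: 1.0156, K=3: 1.2598, K=4: 1.4124, K=5: 1.5077.
K = 5 is the first length at which the sum reaches 1.4615.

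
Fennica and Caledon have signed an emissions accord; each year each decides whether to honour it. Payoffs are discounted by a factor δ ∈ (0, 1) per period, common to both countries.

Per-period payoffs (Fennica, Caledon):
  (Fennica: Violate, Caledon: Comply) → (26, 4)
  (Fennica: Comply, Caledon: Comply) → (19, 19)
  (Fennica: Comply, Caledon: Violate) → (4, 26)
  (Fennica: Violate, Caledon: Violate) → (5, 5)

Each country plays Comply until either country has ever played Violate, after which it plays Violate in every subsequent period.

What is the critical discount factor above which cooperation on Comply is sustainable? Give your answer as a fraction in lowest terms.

1/3

19/(1−δ) ≥ 26 + 5δ/(1−δ)
19 ≥ 26 − 21δ
δ ≥ 7/21 = 1/3.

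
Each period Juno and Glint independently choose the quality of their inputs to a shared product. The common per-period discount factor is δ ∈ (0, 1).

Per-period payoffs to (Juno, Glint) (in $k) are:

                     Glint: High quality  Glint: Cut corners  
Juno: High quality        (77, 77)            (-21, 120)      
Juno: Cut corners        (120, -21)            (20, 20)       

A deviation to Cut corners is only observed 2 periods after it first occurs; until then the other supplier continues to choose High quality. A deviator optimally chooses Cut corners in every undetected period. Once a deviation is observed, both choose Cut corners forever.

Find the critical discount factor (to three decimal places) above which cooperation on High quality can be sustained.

0.656

Deviating for the 2 undetected periods gains 120−77 = 43 per period over cooperation, then loses 77−20 = 57 per period forever once punishment starts.
Gain: 43(1 + δ + … + δ^1); loss: 57·δ^2/(1−δ).
No profitable deviation ⇔ 43(1−δ^2) ≤ 57·δ^2, i.e. δ^2 ≥ 43/(43+57) = 43/100.
Hence δ ≥ (43/100)^(1/2) ≈ 0.656.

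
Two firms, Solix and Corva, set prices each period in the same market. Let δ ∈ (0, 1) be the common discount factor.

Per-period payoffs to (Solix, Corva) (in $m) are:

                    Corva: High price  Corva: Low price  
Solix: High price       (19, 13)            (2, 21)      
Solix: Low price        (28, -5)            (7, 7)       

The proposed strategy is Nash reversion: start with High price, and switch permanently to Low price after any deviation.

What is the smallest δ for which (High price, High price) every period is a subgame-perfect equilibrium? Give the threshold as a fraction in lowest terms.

Solix's threshold: (28−19)/(28−7) = 3/7.
Corva's threshold: (21−13)/(21−7) = 4/7.
3/7 < 4/7, so Corva binds and δ* = 4/7.

4/7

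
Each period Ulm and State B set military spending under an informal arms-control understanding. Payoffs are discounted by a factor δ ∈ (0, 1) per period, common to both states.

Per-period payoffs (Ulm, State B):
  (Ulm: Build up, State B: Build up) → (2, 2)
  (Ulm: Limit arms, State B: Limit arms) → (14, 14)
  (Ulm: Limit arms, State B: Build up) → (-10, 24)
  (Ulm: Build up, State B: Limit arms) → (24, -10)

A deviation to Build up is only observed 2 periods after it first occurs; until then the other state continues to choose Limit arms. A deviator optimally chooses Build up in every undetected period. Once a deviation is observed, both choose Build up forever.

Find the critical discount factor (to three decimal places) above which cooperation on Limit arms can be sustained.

Deviating for the 2 undetected periods gains 24−14 = 10 per period over cooperation, then loses 14−2 = 12 per period forever once punishment starts.
Gain: 10(1 + δ + … + δ^1); loss: 12·δ^2/(1−δ).
No profitable deviation ⇔ 10(1−δ^2) ≤ 12·δ^2, i.e. δ^2 ≥ 10/(10+12) = 5/11.
Hence δ ≥ (5/11)^(1/2) ≈ 0.674.

0.674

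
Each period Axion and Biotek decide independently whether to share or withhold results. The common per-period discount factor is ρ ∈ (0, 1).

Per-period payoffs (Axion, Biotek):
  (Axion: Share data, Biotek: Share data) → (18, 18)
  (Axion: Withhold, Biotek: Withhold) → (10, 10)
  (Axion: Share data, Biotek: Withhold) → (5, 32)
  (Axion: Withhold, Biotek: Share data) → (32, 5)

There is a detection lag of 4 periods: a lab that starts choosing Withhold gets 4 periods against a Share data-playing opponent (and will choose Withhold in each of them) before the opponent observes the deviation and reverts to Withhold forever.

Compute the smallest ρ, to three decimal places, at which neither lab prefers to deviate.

0.893

The best deviation is to choose Withhold for all 4 undetected periods, earning 32 each, then 10 forever once detected.
Deviation value: 32(1−ρ^4)/(1−ρ) + 10ρ^4/(1−ρ); cooperation value: 18/(1−ρ).
IC: 18 ≥ 32(1−ρ^4) + 10ρ^4 = 32 − 22ρ^4.
So ρ^4 ≥ 14/22 = 7/11, giving ρ ≥ (7/11)^(1/4) ≈ 0.893.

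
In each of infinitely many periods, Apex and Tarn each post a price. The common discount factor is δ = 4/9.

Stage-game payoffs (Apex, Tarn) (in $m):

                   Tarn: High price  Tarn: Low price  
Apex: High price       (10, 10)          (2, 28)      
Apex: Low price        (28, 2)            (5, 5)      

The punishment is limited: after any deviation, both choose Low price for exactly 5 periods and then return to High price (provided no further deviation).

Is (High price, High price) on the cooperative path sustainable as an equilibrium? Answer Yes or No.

IC: δ+…+δ^5 ≥ (28−10)/(10−5) = 18/5.
At δ = 4/9: partial sum = 0.7861 < 3.6000. Cooperation not sustainable.

No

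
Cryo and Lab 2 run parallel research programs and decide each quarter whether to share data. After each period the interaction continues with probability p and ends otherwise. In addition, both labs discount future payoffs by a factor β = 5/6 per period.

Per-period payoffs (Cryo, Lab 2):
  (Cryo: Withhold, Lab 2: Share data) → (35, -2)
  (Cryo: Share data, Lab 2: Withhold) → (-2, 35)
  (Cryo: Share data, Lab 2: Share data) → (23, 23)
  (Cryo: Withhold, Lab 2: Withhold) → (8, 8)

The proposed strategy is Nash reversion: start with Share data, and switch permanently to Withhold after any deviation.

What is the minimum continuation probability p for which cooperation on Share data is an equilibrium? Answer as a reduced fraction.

Expected continuation weight on next period's payoff is β·p = 5/6·p, which plays the role of the discount factor.
Cooperation requires 5/6·p ≥ (35−23)/(35−8) = 4/9, hence p ≥ 8/15.

8/15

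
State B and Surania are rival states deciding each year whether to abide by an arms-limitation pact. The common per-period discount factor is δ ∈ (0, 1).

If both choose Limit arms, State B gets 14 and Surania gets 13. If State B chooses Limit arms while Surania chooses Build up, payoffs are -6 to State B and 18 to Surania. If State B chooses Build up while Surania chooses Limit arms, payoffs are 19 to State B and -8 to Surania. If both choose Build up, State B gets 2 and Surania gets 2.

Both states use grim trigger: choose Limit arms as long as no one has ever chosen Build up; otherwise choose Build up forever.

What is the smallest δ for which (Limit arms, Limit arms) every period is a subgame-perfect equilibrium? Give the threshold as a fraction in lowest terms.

5/16

State B's threshold: (19−14)/(19−2) = 5/17.
Surania's threshold: (18−13)/(18−2) = 5/16.
5/17 < 5/16, so Surania binds and δ* = 5/16.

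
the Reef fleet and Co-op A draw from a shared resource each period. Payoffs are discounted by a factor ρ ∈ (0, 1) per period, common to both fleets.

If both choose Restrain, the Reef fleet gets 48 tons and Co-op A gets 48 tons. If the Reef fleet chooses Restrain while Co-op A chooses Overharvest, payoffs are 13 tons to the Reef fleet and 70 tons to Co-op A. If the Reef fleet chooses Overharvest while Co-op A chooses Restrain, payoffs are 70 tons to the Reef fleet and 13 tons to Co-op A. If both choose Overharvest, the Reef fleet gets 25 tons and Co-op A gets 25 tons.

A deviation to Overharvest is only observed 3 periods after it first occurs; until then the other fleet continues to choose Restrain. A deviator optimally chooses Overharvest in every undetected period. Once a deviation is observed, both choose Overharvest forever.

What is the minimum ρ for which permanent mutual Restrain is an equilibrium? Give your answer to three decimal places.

A deviator earns 70 for 3 periods, then 25 forever; cooperating earns 48 forever. Multiplying the IC by (1−ρ):
48 ≥ 70(1−ρ^3) + 25ρ^3, so 45·ρ^3 ≥ 22 and ρ^3 ≥ 22/45.
ρ ≥ (22/45)^(1/3) ≈ 0.788.

0.788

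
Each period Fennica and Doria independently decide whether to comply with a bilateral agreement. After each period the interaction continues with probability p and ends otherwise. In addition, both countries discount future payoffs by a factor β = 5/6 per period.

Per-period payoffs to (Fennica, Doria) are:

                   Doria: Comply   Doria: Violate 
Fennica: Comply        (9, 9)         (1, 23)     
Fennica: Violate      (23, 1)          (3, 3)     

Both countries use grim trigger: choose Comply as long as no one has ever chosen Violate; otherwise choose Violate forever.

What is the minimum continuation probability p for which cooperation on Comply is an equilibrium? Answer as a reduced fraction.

21/25

With continuation probability p and discount β, the effective per-period discount factor is βp.
Grim-trigger IC: βp ≥ (23−9)/(23−3) = 7/10.
So p ≥ (7/10)/(5/6) = 21/25.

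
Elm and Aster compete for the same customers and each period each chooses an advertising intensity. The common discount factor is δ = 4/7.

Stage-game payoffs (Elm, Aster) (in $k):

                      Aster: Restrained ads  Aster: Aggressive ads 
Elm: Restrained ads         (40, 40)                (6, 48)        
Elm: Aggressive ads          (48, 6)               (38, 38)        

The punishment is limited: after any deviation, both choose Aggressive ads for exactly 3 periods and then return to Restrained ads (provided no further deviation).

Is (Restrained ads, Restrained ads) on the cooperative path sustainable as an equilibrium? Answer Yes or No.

No

A one-shot deviation gives 48 now, then 38 for 3 periods, then back to 40.
Gain from deviating: (48−40) today; loss: (40−38) in each of the next 3 periods.
No-deviation condition: (40−38)(δ+…+δ^3) ≥ 48−40, i.e. δ+…+δ^3 ≥ 4.
At δ = 4/7: δ+…+δ^3 = 1.0845 < 4.0000.
So cooperation is not sustainable.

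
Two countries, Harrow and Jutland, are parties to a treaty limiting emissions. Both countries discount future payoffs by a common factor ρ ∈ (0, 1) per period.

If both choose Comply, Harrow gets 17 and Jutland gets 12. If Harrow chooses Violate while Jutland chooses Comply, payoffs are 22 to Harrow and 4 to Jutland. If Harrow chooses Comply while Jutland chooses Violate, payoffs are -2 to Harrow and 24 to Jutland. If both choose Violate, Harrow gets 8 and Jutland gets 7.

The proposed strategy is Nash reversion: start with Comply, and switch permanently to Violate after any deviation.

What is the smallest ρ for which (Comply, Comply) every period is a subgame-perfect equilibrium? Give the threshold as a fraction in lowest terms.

12/17

Harrow's threshold: (22−17)/(22−8) = 5/14.
Jutland's threshold: (24−12)/(24−7) = 12/17.
5/14 < 12/17, so Jutland binds and ρ* = 12/17.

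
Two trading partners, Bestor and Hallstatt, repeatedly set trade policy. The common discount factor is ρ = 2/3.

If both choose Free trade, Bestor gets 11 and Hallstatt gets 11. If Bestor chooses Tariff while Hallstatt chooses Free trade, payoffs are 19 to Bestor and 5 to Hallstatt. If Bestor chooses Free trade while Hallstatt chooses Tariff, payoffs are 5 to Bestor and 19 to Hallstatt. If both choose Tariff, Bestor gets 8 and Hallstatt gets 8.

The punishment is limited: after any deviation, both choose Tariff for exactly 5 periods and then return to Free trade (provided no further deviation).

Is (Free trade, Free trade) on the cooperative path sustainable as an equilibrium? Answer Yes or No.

No

Comparing payoff streams over the 6 periods until play realigns: cooperate → 11(1+ρ+…+ρ^5); deviate → 19 + 8(ρ+…+ρ^5).
Cooperation is sustained iff (11−8)(ρ+…+ρ^5) ≥ 19−11.
ρ+…+ρ^5 = 2/3·(1−(2/3)^5)/(1−2/3) = 1.7366, and (19−11)/(11−8) = 2.6667.
1.7366 < 2.6667, so cooperation is not sustainable.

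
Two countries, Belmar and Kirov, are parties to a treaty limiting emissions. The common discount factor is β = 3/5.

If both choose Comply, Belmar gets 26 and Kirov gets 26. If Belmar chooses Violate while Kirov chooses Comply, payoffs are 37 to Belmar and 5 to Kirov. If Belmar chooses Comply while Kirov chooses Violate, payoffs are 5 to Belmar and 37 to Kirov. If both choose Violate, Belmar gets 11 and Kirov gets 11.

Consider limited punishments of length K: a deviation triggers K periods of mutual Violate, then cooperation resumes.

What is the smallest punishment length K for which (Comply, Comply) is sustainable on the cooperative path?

2

Need Σ_{k=1}^{K} β^k ≥ (37−26)/(26−11) = 0.7333 at β = 3/5.
At K = 1 the sum is 0.6000 < 0.7333; at K = 2 it is 0.9600 ≥ 0.7333.
So the minimum punishment length is K = 2.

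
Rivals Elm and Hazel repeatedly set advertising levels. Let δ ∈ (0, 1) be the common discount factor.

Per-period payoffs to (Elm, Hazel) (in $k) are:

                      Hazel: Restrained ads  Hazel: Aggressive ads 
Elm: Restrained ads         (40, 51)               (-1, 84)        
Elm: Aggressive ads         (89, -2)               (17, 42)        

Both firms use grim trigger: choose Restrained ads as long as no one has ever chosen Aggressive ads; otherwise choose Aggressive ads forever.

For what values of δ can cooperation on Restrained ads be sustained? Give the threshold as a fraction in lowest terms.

Elm's threshold: (89−40)/(89−17) = 49/72.
Hazel's threshold: (84−51)/(84−42) = 11/14.
49/72 < 11/14, so Hazel binds and δ* = 11/14.

11/14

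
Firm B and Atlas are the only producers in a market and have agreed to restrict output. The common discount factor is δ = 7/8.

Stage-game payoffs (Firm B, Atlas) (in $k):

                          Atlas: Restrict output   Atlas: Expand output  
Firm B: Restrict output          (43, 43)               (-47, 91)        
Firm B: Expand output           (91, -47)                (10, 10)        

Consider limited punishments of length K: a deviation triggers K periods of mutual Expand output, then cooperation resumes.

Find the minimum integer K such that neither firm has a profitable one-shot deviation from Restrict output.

Need Σ_{k=1}^{K} δ^k ≥ (91−43)/(43−10) = 1.4545 at δ = 7/8.
At K = 1 the sum is 0.8750 < 1.4545; at K = 2 it is 1.6406 ≥ 1.4545.
So the minimum punishment length is K = 2.

2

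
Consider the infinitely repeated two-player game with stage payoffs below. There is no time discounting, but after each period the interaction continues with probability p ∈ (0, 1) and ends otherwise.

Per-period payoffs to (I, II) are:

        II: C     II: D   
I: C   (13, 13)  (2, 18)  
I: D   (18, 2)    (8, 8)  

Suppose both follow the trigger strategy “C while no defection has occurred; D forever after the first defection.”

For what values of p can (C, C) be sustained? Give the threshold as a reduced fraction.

1/2

Expected cooperation value is 13 + p·13 + p²·13 + … = 13/(1−p); deviation gives 18 + p·8/(1−p).
13 ≥ 18(1−p) + 8p ⇒ 10p ≥ 5 ⇒ p ≥ 5/10 = 1/2.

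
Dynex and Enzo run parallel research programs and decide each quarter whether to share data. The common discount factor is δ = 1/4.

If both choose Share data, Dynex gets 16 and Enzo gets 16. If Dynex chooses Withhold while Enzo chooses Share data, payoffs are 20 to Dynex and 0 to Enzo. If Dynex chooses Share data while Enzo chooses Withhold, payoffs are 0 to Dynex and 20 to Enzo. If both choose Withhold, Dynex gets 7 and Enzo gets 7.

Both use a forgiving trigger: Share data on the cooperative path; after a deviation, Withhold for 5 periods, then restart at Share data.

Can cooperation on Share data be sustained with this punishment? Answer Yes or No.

No

Comparing payoff streams over the 6 periods until play realigns: cooperate → 16(1+δ+…+δ^5); deviate → 20 + 7(δ+…+δ^5).
Cooperation is sustained iff (16−7)(δ+…+δ^5) ≥ 20−16.
δ+…+δ^5 = 1/4·(1−(1/4)^5)/(1−1/4) = 0.3330, and (20−16)/(16−7) = 0.4444.
0.3330 < 0.4444, so cooperation is not sustainable.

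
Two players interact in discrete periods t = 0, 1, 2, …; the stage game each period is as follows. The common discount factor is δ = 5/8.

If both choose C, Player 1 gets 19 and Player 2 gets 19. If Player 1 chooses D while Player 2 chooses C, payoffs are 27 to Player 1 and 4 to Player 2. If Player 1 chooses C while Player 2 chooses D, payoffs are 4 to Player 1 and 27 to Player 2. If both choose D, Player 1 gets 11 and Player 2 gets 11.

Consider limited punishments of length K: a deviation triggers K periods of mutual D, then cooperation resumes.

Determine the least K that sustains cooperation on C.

No profitable deviation requires (19−11)(δ+…+δ^K) ≥ 27−19, i.e. δ+…+δ^K ≥ 1 ≈ 1.0000.
With δ = 5/8, the partial sums are K=1: 0.6250, K=2: 1.0156.
K = 2 is the first length at which the sum reaches 1.0000.

2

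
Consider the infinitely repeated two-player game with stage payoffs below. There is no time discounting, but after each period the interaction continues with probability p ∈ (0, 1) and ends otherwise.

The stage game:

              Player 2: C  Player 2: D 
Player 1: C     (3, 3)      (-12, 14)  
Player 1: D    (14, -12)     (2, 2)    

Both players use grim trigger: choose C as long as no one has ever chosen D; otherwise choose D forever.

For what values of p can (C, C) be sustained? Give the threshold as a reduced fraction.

With no time discounting, the continuation probability p plays the role of the discount factor.
Grim-trigger IC: 3/(1−p) ≥ 14 + 2p/(1−p) ⇒ p ≥ (14−3)/(14−2) = 11/12.

11/12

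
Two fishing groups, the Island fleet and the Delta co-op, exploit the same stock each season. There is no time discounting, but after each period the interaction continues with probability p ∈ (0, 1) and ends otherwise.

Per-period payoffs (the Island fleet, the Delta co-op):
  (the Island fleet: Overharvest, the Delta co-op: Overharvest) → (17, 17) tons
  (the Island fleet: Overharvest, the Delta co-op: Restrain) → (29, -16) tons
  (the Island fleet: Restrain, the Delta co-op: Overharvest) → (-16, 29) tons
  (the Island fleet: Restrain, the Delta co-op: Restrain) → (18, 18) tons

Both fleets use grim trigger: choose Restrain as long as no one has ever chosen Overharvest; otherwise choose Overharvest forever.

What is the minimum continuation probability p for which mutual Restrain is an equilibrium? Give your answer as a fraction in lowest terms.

Expected cooperation value is 18 + p·18 + p²·18 + … = 18/(1−p); deviation gives 29 + p·17/(1−p).
18 ≥ 29(1−p) + 17p ⇒ 12p ≥ 11 ⇒ p ≥ 11/12.

11/12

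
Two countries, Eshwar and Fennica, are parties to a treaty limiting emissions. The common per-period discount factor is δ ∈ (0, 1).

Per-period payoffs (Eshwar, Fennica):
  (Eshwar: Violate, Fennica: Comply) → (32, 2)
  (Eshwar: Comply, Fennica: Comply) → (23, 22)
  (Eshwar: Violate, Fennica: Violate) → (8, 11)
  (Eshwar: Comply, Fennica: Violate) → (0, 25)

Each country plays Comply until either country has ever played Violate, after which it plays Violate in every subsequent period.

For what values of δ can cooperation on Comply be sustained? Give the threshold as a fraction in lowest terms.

For Eshwar: deviation gain 32−23 = 9, per-period punishment loss 23−8 = 15. IC gives δ ≥ 9/24 = 3/8.
For Fennica: gain 3, loss 11 per period, so δ ≥ 3/14.
The tighter constraint is Eshwar's, so cooperation needs δ ≥ 3/8.

3/8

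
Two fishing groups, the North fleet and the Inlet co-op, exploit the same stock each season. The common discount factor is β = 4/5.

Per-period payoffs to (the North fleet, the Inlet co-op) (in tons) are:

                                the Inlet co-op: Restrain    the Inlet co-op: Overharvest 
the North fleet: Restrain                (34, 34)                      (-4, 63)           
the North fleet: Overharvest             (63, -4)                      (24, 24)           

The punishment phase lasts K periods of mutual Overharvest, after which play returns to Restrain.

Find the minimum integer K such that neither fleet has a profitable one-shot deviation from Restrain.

IC: β(1−β^K)/(1−β) ≥ (63−34)/(34−24) = 29/10.
With β = 4/5: need 1 − β^K ≥ 29/10·(1−4/5)/(4/5), i.e. β^K ≤ 0.2750.
Since (4/5)^5 = 0.3277 and (4/5)^6 = 0.2621, the smallest such K is 6.

6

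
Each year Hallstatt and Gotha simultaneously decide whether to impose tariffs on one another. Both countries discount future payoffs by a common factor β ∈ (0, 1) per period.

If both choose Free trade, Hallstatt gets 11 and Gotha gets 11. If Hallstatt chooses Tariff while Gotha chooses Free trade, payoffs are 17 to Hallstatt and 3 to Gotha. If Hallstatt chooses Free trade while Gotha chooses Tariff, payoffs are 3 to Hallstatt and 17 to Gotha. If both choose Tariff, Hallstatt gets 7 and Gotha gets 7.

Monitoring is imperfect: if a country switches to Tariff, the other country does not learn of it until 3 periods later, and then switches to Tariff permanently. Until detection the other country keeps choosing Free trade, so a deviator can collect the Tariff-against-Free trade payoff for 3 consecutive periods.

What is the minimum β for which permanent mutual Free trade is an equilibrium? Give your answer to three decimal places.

Deviating for the 3 undetected periods gains 17−11 = 6 per period over cooperation, then loses 11−7 = 4 per period forever once punishment starts.
Gain: 6(1 + β + … + β^2); loss: 4·β^3/(1−β).
No profitable deviation ⇔ 6(1−β^3) ≤ 4·β^3, i.e. β^3 ≥ 6/(6+4) = 3/5.
Hence β ≥ (3/5)^(1/3) ≈ 0.843.

0.843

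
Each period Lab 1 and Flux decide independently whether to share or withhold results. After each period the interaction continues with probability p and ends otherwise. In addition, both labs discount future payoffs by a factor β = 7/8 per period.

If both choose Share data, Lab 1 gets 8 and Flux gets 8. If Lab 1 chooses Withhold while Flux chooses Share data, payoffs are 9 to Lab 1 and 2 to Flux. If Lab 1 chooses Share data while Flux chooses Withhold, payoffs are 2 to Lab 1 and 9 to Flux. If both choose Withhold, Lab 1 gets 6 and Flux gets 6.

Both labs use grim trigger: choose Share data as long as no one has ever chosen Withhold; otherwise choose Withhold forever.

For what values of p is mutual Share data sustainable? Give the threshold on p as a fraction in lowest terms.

8/21

Expected continuation weight on next period's payoff is β·p = 7/8·p, which plays the role of the discount factor.
Cooperation requires 7/8·p ≥ (9−8)/(9−6) = 1/3, hence p ≥ 8/21.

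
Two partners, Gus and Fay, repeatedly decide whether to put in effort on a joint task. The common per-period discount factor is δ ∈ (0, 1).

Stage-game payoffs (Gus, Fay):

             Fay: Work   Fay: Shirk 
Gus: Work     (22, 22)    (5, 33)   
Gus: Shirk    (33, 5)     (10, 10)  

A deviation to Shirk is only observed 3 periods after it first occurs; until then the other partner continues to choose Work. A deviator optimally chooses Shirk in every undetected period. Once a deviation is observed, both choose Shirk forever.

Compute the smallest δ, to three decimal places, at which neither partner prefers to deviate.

Deviating for the 3 undetected periods gains 33−22 = 11 per period over cooperation, then loses 22−10 = 12 per period forever once punishment starts.
Gain: 11(1 + δ + … + δ^2); loss: 12·δ^3/(1−δ).
No profitable deviation ⇔ 11(1−δ^3) ≤ 12·δ^3, i.e. δ^3 ≥ 11/(11+12) = 11/23.
Hence δ ≥ (11/23)^(1/3) ≈ 0.782.

0.782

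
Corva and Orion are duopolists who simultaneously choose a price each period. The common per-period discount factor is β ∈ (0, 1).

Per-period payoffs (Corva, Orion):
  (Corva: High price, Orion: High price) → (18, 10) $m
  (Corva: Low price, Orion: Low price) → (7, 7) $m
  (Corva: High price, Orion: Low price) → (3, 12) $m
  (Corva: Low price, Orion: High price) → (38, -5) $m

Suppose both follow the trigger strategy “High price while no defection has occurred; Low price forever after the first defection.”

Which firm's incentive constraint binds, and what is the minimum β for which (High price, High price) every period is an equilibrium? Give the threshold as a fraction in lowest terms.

Corva; β ≥ 20/31

Corva's threshold: (38−18)/(38−7) = 20/31.
Orion's threshold: (12−10)/(12−7) = 2/5.
20/31 > 2/5, so Corva binds and β* = 20/31.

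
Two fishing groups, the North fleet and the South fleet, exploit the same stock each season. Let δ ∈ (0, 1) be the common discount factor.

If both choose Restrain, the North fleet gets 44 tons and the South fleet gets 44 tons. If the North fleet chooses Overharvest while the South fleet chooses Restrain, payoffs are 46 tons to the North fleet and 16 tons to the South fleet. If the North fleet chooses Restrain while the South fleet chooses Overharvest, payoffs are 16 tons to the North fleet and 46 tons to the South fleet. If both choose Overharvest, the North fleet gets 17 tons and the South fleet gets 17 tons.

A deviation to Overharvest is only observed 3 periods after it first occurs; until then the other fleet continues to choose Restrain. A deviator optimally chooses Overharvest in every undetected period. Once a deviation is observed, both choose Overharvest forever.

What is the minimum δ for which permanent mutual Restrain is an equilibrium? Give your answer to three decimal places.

0.410

The best deviation is to choose Overharvest for all 3 undetected periods, earning 46 each, then 17 forever once detected.
Deviation value: 46(1−δ^3)/(1−δ) + 17δ^3/(1−δ); cooperation value: 44/(1−δ).
IC: 44 ≥ 46(1−δ^3) + 17δ^3 = 46 − 29δ^3.
So δ^3 ≥ 2/29, giving δ ≥ (2/29)^(1/3) ≈ 0.410.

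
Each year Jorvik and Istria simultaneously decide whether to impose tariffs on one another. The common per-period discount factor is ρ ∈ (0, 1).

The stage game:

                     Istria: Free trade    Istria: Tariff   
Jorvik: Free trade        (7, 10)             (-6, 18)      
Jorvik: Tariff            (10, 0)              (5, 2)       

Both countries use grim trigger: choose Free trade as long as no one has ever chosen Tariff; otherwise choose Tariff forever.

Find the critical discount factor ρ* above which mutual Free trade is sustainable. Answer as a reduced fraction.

3/5

Jorvik: cooperation gives 7 each period; deviation gives 10 once then 5 forever.
  7/(1−ρ) ≥ 10 + 5ρ/(1−ρ) ⇒ ρ ≥ 3/5.
Istria: cooperation gives 10 each period; deviation gives 18 once then 2 forever.
  ρ ≥ 8/16 = 1/2.
Both must hold, so the binding constraint is Jorvik's: ρ ≥ 3/5.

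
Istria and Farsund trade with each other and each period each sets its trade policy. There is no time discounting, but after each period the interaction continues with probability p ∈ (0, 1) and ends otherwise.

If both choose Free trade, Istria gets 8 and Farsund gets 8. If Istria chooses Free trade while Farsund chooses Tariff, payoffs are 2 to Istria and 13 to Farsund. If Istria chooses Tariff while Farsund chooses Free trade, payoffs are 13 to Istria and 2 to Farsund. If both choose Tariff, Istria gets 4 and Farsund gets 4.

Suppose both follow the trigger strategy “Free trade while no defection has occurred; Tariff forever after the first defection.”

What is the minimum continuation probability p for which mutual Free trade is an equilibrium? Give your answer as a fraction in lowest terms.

With no time discounting, the continuation probability p plays the role of the discount factor.
Grim-trigger IC: 8/(1−p) ≥ 13 + 4p/(1−p) ⇒ p ≥ (13−8)/(13−4) = 5/9.

5/9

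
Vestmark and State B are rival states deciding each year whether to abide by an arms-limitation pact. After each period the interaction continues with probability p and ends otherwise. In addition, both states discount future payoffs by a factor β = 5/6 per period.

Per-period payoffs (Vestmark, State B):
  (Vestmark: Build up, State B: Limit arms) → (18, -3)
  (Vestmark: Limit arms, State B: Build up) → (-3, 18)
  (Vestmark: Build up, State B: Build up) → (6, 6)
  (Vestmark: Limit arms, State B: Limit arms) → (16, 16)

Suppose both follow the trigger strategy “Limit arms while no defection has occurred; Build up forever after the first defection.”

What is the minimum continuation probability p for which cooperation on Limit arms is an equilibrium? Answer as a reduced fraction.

With continuation probability p and discount β, the effective per-period discount factor is βp.
Grim-trigger IC: βp ≥ (18−16)/(18−6) = 1/6.
So p ≥ (1/6)/(5/6) = 1/5.

1/5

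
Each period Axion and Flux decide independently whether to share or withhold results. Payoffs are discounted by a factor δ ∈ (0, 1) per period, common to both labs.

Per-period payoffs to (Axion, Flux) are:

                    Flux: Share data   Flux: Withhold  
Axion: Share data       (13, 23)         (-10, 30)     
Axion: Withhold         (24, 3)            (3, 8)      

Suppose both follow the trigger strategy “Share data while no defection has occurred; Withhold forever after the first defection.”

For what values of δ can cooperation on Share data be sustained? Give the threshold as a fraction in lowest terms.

11/21

Axion's threshold: (24−13)/(24−3) = 11/21.
Flux's threshold: (30−23)/(30−8) = 7/22.
11/21 > 7/22, so Axion binds and δ* = 11/21.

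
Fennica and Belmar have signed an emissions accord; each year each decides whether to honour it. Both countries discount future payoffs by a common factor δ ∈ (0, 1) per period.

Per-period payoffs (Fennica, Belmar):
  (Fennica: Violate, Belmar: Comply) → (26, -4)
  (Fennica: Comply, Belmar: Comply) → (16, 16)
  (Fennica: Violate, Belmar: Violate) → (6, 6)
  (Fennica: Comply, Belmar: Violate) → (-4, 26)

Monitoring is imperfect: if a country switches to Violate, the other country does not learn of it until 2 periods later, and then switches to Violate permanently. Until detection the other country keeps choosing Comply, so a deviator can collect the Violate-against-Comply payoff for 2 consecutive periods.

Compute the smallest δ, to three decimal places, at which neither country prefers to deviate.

0.707

A deviator earns 26 for 2 periods, then 6 forever; cooperating earns 16 forever. Multiplying the IC by (1−δ):
16 ≥ 26(1−δ^2) + 6δ^2, so 20·δ^2 ≥ 10 and δ^2 ≥ 1/2.
δ ≥ (1/2)^(1/2) ≈ 0.707.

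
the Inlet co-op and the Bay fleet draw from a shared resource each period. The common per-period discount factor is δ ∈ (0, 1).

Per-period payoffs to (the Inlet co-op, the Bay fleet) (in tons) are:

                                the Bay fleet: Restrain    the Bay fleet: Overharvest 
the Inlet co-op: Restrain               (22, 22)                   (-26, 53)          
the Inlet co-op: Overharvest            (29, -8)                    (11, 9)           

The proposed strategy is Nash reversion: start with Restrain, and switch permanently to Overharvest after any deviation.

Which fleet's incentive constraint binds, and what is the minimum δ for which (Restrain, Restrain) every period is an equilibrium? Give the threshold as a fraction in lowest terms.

the Inlet co-op's threshold: (29−22)/(29−11) = 7/18.
the Bay fleet's threshold: (53−22)/(53−9) = 31/44.
7/18 < 31/44, so the Bay fleet binds and δ* = 31/44.

the Bay fleet; δ ≥ 31/44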